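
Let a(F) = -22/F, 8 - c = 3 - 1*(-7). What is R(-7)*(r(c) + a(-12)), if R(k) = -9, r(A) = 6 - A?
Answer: -177/2 ≈ -88.500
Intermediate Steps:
c = -2 (c = 8 - (3 - 1*(-7)) = 8 - (3 + 7) = 8 - 1*10 = 8 - 10 = -2)
R(-7)*(r(c) + a(-12)) = -9*((6 - 1*(-2)) - 22/(-12)) = -9*((6 + 2) - 22*(-1/12)) = -9*(8 + 11/6) = -9*59/6 = -177/2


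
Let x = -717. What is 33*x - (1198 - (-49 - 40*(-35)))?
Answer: -23508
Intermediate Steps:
33*x - (1198 - (-49 - 40*(-35))) = 33*(-717) - (1198 - (-49 - 40*(-35))) = -23661 - (1198 - (-49 + 1400)) = -23661 - (1198 - 1*1351) = -23661 - (1198 - 1351) = -23661 - 1*(-153) = -23661 + 153 = -23508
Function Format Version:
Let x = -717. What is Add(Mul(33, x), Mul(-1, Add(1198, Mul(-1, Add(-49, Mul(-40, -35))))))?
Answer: -23508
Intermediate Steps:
Add(Mul(33, x), Mul(-1, Add(1198, Mul(-1, Add(-49, Mul(-40, -35)))))) = Add(Mul(33, -717), Mul(-1, Add(1198, Mul(-1, Add(-49, Mul(-40, -35)))))) = Add(-23661, Mul(-1, Add(1198, Mul(-1, Add(-49, 1400))))) = Add(-23661, Mul(-1, Add(1198, Mul(-1, 1351)))) = Add(-23661, Mul(-1, Add(1198, -1351))) = Add(-23661, Mul(-1, -153)) = Add(-23661, 153) = -23508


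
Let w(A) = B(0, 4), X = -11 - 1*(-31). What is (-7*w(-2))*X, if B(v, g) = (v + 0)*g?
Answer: 0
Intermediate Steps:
X = 20 (X = -11 + 31 = 20)
B(v, g) = g*v (B(v, g) = v*g = g*v)
w(A) = 0 (w(A) = 4*0 = 0)
(-7*w(-2))*X = -7*0*20 = 0*20 = 0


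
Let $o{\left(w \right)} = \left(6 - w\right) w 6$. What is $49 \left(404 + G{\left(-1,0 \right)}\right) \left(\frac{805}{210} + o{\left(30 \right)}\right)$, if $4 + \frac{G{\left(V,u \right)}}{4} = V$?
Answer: $-81212992$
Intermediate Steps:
$G{\left(V,u \right)} = -16 + 4 V$
$o{\left(w \right)} = 6 w \left(6 - w\right)$ ($o{\left(w \right)} = w \left(6 - w\right) 6 = 6 w \left(6 - w\right)$)
$49 \left(404 + G{\left(-1,0 \right)}\right) \left(\frac{805}{210} + o{\left(30 \right)}\right) = 49 \left(404 + \left(-16 + 4 \left(-1\right)\right)\right) \left(\frac{805}{210} + 6 \cdot 30 \left(6 - 30\right)\right) = 49 \left(404 - 20\right) \left(805 \cdot \frac{1}{210} + 6 \cdot 30 \left(6 - 30\right)\right) = 49 \left(404 - 20\right) \left(\frac{23}{6} + 6 \cdot 30 \left(-24\right)\right) = 49 \cdot 384 \left(\frac{23}{6} - 4320\right) = 49 \cdot 384 \left(- \frac{25897}{6}\right) = 49 \left(-1657408\right) = -81212992$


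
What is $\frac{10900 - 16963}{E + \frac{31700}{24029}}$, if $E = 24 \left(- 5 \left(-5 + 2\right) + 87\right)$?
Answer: $- \frac{145687827}{58854692} \approx -2.4754$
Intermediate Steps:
$E = 2448$ ($E = 24 \left(\left(-5\right) \left(-3\right) + 87\right) = 24 \left(15 + 87\right) = 24 \cdot 102 = 2448$)
$\frac{10900 - 16963}{E + \frac{31700}{24029}} = \frac{10900 - 16963}{2448 + \frac{31700}{24029}} = - \frac{6063}{2448 + 31700 \cdot \frac{1}{24029}} = - \frac{6063}{2448 + \frac{31700}{24029}} = - \frac{6063}{\frac{58854692}{24029}} = \left(-6063\right) \frac{24029}{58854692} = - \frac{145687827}{58854692}$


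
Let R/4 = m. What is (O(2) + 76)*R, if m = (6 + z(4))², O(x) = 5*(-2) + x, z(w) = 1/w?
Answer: 10625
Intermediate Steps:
z(w) = 1/w
O(x) = -10 + x
m = 625/16 (m = (6 + 1/4)² = (6 + ¼)² = (25/4)² = 625/16 ≈ 39.063)
R = 625/4 (R = 4*(625/16) = 625/4 ≈ 156.25)
(O(2) + 76)*R = ((-10 + 2) + 76)*(625/4) = (-8 + 76)*(625/4) = 68*(625/4) = 10625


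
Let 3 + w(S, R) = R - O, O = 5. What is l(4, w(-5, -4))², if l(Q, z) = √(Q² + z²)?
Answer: 160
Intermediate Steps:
w(S, R) = -8 + R (w(S, R) = -3 + (R - 1*5) = -3 + (R - 5) = -3 + (-5 + R) = -8 + R)
l(4, w(-5, -4))² = (√(4² + (-8 - 4)²))² = (√(16 + (-12)²))² = (√(16 + 144))² = (√160)² = (4*√10)² = 160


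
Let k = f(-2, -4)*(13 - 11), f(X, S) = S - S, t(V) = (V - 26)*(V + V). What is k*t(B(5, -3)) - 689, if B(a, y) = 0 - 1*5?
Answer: -689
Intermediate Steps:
B(a, y) = -5 (B(a, y) = 0 - 5 = -5)
t(V) = 2*V*(-26 + V) (t(V) = (-26 + V)*(2*V) = 2*V*(-26 + V))
f(X, S) = 0
k = 0 (k = 0*(13 - 11) = 0*2 = 0)
k*t(B(5, -3)) - 689 = 0*(2*(-5)*(-26 - 5)) - 689 = 0*(2*(-5)*(-31)) - 689 = 0*310 - 689 = 0 - 689 = -689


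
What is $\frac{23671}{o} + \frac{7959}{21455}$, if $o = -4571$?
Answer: $- \frac{67354388}{14010115} \approx -4.8076$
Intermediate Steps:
$\frac{23671}{o} + \frac{7959}{21455} = \frac{23671}{-4571} + \frac{7959}{21455} = 23671 \left(- \frac{1}{4571}\right) + 7959 \cdot \frac{1}{21455} = - \frac{23671}{4571} + \frac{1137}{3065} = - \frac{67354388}{14010115}$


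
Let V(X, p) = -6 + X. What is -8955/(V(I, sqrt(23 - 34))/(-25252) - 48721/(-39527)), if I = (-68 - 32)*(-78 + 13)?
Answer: -1489717687470/162269059 ≈ -9180.5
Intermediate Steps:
I = 6500 (I = -100*(-65) = 6500)
-8955/(V(I, sqrt(23 - 34))/(-25252) - 48721/(-39527)) = -8955/((-6 + 6500)/(-25252) - 48721/(-39527)) = -8955/(6494*(-1/25252) - 48721*(-1/39527)) = -8955/(-3247/12626 + 48721/39527) = -8955/486807177/499067902 = -8955*499067902/486807177 = -1489717687470/162269059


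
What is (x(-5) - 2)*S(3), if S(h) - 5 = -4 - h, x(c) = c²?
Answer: -46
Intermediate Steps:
S(h) = 1 - h (S(h) = 5 + (-4 - h) = 1 - h)
(x(-5) - 2)*S(3) = ((-5)² - 2)*(1 - 1*3) = (25 - 2)*(1 - 3) = 23*(-2) = -46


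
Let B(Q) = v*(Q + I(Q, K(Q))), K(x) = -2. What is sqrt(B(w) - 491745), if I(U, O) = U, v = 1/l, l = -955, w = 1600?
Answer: 7*I*sqrt(366111665)/191 ≈ 701.25*I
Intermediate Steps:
v = -1/955 (v = 1/(-955) = -1/955 ≈ -0.0010471)
B(Q) = -2*Q/955 (B(Q) = -(Q + Q)/955 = -2*Q/955)
sqrt(B(w) - 491745) = sqrt(-2/955*1600 - 491745) = sqrt(-640/191 - 491745) = sqrt(-93923935/191) = 7*I*sqrt(366111665)/191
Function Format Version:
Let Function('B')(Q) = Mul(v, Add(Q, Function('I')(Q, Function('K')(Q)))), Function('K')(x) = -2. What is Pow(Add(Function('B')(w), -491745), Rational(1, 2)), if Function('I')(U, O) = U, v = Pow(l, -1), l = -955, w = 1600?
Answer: Mul(Rational(7, 191), I, Pow(366111665, Rational(1, 2))) ≈ Mul(701.25, I)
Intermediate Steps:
v = Rational(-1, 955) (v = Pow(-955, -1) = Rational(-1, 955) ≈ -0.0010471)
Function('B')(Q) = Mul(Rational(-2, 955), Q) (Function('B')(Q) = Mul(Rational(-1, 955), Add(Q, Q)) = Mul(Rational(-1, 955), Mul(2, Q)) = Mul(Rational(-2, 955), Q))
Pow(Add(Function('B')(w), -491745), Rational(1, 2)) = Pow(Add(Mul(Rational(-2, 955), 1600), -491745), Rational(1, 2)) = Pow(Add(Rational(-640, 191), -491745), Rational(1, 2)) = Pow(Rational(-93923935, 191), Rational(1, 2)) = Mul(Rational(7, 191), I, Pow(366111665, Rational(1, 2)))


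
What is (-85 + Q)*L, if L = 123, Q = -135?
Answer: -27060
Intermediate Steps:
(-85 + Q)*L = (-85 - 135)*123 = -220*123 = -27060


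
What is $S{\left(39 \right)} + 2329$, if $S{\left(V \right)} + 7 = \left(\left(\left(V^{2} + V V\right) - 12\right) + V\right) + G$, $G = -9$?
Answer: $5382$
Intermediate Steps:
$S{\left(V \right)} = -28 + V + 2 V^{2}$ ($S{\left(V \right)} = -7 - \left(21 - V - V^{2} - V V\right) = -7 - \left(21 - V - 2 V^{2}\right) = -7 + \left(-21 + V + 2 V^{2}\right) = -28 + V + 2 V^{2}$)
$S{\left(39 \right)} + 2329 = \left(-28 + 39 + 2 \cdot 39^{2}\right) + 2329 = \left(-28 + 39 + 2 \cdot 1521\right) + 2329 = \left(-28 + 39 + 3042\right) + 2329 = 3053 + 2329 = 5382$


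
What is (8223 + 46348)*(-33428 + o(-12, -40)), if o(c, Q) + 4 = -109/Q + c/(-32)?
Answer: -18242485019/10 ≈ -1.8242e+9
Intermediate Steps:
o(c, Q) = -4 - 109/Q - c/32 (o(c, Q) = -4 + (-109/Q + c/(-32)) = -4 + (-109/Q + c*(-1/32)) = -4 + (-109/Q - c/32) = -4 - 109/Q - c/32)
(8223 + 46348)*(-33428 + o(-12, -40)) = (8223 + 46348)*(-33428 + (-4 - 109/(-40) - 1/32*(-12))) = 54571*(-33428 + (-4 - 109*(-1/40) + 3/8)) = 54571*(-33428 + (-4 + 109/40 + 3/8)) = 54571*(-33428 - 9/10) = 54571*(-334289/10) = -18242485019/10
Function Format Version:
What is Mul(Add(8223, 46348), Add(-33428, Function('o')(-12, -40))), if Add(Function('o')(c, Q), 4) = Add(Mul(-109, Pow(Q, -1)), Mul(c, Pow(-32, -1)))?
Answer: Rational(-18242485019, 10) ≈ -1.8242e+9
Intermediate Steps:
Function('o')(c, Q) = Add(-4, Mul(-109, Pow(Q, -1)), Mul(Rational(-1, 32), c)) (Function('o')(c, Q) = Add(-4, Add(Mul(-109, Pow(Q, -1)), Mul(c, Pow(-32, -1)))) = Add(-4, Add(Mul(-109, Pow(Q, -1)), Mul(c, Rational(-1, 32)))) = Add(-4, Add(Mul(-109, Pow(Q, -1)), Mul(Rational(-1, 32), c))) = Add(-4, Mul(-109, Pow(Q, -1)), Mul(Rational(-1, 32), c)))
Mul(Add(8223, 46348), Add(-33428, Function('o')(-12, -40))) = Mul(Add(8223, 46348), Add(-33428, Add(-4, Mul(-109, Pow(-40, -1)), Mul(Rational(-1, 32), -12)))) = Mul(54571, Add(-33428, Add(-4, Mul(-109, Rational(-1, 40)), Rational(3, 8)))) = Mul(54571, Add(-33428, Add(-4, Rational(109, 40), Rational(3, 8)))) = Mul(54571, Add(-33428, Rational(-9, 10))) = Mul(54571, Rational(-334289, 10)) = Rational(-18242485019, 10)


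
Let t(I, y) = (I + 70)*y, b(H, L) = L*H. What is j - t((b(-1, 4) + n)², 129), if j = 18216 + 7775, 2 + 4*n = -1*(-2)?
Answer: 14897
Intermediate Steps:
n = 0 (n = -½ + (-1*(-2))/4 = -½ + (¼)*2 = -½ + ½ = 0)
b(H, L) = H*L
t(I, y) = y*(70 + I) (t(I, y) = (70 + I)*y = y*(70 + I))
j = 25991
j - t((b(-1, 4) + n)², 129) = 25991 - 129*(70 + (-1*4 + 0)²) = 25991 - 129*(70 + (-4 + 0)²) = 25991 - 129*(70 + (-4)²) = 25991 - 129*(70 + 16) = 25991 - 129*86 = 25991 - 1*11094 = 25991 - 11094 = 14897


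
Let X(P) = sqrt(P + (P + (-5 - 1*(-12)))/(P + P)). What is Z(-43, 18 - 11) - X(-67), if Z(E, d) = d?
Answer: 7 - 7*I*sqrt(6097)/67 ≈ 7.0 - 8.158*I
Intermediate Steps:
X(P) = sqrt(P + (7 + P)/(2*P)) (X(P) = sqrt(P + (P + (-5 + 12))/((2*P))) = sqrt(P + (P + 7)*(1/(2*P))) = sqrt(P + (7 + P)*(1/(2*P))) = sqrt(P + (7 + P)/(2*P)))
Z(-43, 18 - 11) - X(-67) = (18 - 11) - sqrt(2 + 4*(-67) + 14/(-67))/2 = 7 - sqrt(2 - 268 + 14*(-1/67))/2 = 7 - sqrt(2 - 268 - 14/67)/2 = 7 - sqrt(-17836/67)/2 = 7 - 14*I*sqrt(6097)/67/2 = 7 - 7*I*sqrt(6097)/67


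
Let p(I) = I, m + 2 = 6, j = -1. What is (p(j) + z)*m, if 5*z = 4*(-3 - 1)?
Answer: -84/5 ≈ -16.800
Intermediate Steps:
m = 4 (m = -2 + 6 = 4)
z = -16/5 (z = (4*(-3 - 1))/5 = (4*(-4))/5 = (⅕)*(-16) = -16/5 ≈ -3.2000)
(p(j) + z)*m = (-1 - 16/5)*4 = -21/5*4 = -84/5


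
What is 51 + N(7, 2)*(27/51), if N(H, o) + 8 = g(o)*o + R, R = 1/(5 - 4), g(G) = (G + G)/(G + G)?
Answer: 822/17 ≈ 48.353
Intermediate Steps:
g(G) = 1 (g(G) = (2*G)/((2*G)) = (2*G)*(1/(2*G)) = 1)
R = 1 (R = 1/1 = 1)
N(H, o) = -7 + o (N(H, o) = -8 + (1*o + 1) = -8 + (o + 1) = -8 + (1 + o) = -7 + o)
51 + N(7, 2)*(27/51) = 51 + (-7 + 2)*(27/51) = 51 - 135/51 = 51 - 5*9/17 = 51 - 45/17 = 822/17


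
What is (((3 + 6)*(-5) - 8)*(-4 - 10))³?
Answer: 408518488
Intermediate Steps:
(((3 + 6)*(-5) - 8)*(-4 - 10))³ = ((9*(-5) - 8)*(-14))³ = ((-45 - 8)*(-14))³ = (-53*(-14))³ = 742³ = 408518488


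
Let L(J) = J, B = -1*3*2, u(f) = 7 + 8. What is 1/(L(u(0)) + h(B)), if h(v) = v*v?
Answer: 1/51 ≈ 0.019608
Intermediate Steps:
u(f) = 15
B = -6 (B = -3*2 = -6)
h(v) = v²
1/(L(u(0)) + h(B)) = 1/(15 + (-6)²) = 1/(15 + 36) = 1/51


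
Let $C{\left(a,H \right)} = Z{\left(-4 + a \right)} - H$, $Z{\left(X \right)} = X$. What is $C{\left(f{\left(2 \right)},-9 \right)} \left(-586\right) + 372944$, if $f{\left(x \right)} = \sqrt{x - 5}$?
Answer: $370014 - 586 i \sqrt{3} \approx 3.7001 \cdot 10^{5} - 1015.0 i$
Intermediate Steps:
$f{\left(x \right)} = \sqrt{-5 + x}$
$C{\left(a,H \right)} = -4 + a - H$ ($C{\left(a,H \right)} = \left(-4 + a\right) - H = -4 + a - H$)
$C{\left(f{\left(2 \right)},-9 \right)} \left(-586\right) + 372944 = \left(-4 + \sqrt{-5 + 2} - -9\right) \left(-586\right) + 372944 = \left(-4 + \sqrt{-3} + 9\right) \left(-586\right) + 372944 = \left(-4 + i \sqrt{3} + 9\right) \left(-586\right) + 372944 = \left(5 + i \sqrt{3}\right) \left(-586\right) + 372944 = \left(-2930 - 586 i \sqrt{3}\right) + 372944 = 370014 - 586 i \sqrt{3}$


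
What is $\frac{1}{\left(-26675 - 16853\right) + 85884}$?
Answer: $\frac{1}{42356} \approx 2.3609 \cdot 10^{-5}$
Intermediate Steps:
$\frac{1}{\left(-26675 - 16853\right) + 85884} = \frac{1}{-43528 + 85884} = \frac{1}{42356}$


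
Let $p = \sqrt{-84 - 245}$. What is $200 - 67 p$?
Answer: $200 - 67 i \sqrt{329} \approx 200.0 - 1215.3 i$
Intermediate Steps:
$p = i \sqrt{329}$ ($p = \sqrt{-329} = i \sqrt{329} \approx 18.138 i$)
$200 - 67 p = 200 - 67 i \sqrt{329}$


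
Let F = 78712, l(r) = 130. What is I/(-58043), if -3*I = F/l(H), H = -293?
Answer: 39356/11318385 ≈ 0.0034772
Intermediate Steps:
I = -39356/195 (I = -78712/(3*130) = -⅓*39356/65 = -39356/195 ≈ -201.83)
I/(-58043) = -39356/195/(-58043) = -39356/195*(-1/58043) = 39356/11318385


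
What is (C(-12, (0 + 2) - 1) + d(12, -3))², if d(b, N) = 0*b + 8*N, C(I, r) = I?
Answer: 1296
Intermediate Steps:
d(b, N) = 8*N (d(b, N) = 0 + 8*N = 8*N)
(C(-12, (0 + 2) - 1) + d(12, -3))² = (-12 + 8*(-3))² = (-12 - 24)² = (-36)² = 1296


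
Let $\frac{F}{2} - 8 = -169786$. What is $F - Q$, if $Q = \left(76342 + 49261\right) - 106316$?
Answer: $-358843$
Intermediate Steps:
$F = -339556$ ($F = 16 + 2 \left(-169786\right) = 16 - 339572 = -339556$)
$Q = 19287$ ($Q = 125603 - 106316 = 19287$)
$F - Q = -339556 - 19287 = -358843$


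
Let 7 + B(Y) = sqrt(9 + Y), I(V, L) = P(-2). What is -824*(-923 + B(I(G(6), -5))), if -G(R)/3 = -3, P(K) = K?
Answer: 766320 - 824*sqrt(7) ≈ 7.6414e+5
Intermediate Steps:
G(R) = 9 (G(R) = -3*(-3) = 9)
I(V, L) = -2
B(Y) = -7 + sqrt(9 + Y)
-824*(-923 + B(I(G(6), -5))) = -824*(-923 + (-7 + sqrt(9 - 2))) = -824*(-923 + (-7 + sqrt(7))) = -824*(-930 + sqrt(7)) = 766320 - 824*sqrt(7)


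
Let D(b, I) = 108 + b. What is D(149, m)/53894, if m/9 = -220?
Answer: 257/53894 ≈ 0.0047686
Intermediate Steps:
m = -1980 (m = 9*(-220) = -1980)
D(149, m)/53894 = (108 + 149)/53894 = 257*(1/53894) = 257/53894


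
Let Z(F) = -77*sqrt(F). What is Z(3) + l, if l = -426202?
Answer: -426202 - 77*sqrt(3) ≈ -4.2634e+5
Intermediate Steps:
Z(3) + l = -77*sqrt(3) - 426202 = -426202 - 77*sqrt(3)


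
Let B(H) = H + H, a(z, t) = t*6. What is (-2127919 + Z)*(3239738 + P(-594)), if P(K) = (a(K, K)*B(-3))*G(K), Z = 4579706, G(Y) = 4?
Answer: 8152863564638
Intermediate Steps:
a(z, t) = 6*t
B(H) = 2*H
P(K) = -144*K (P(K) = ((6*K)*(2*(-3)))*4 = ((6*K)*(-6))*4 = -36*K*4 = -144*K)
(-2127919 + Z)*(3239738 + P(-594)) = (-2127919 + 4579706)*(3239738 - 144*(-594)) = 2451787*(3239738 + 85536) = 2451787*3325274 = 8152863564638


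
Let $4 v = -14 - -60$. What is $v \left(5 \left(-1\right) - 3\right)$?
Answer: $-92$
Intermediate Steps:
$v = \frac{23}{2}$ ($v = \frac{-14 - -60}{4} = \frac{-14 + 60}{4} = \frac{1}{4} \cdot 46 = \frac{23}{2} \approx 11.5$)
$v \left(5 \left(-1\right) - 3\right) = \frac{23 \left(5 \left(-1\right) - 3\right)}{2} = \frac{23 \left(-5 - 3\right)}{2} = \frac{23}{2} \left(-8\right) = -92$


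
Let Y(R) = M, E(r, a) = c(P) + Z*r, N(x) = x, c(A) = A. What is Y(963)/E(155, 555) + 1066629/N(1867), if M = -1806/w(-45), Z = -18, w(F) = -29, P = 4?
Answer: 6155275116/10774457 ≈ 571.28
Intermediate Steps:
M = 1806/29 (M = -1806/(-29) = -1806*(-1/29) = 1806/29 ≈ 62.276)
E(r, a) = 4 - 18*r
Y(R) = 1806/29
Y(963)/E(155, 555) + 1066629/N(1867) = 1806/(29*(4 - 18*155)) + 1066629/1867 = 1806/(29*(4 - 2790)) + 1066629*(1/1867) = (1806/29)/(-2786) + 1066629/1867 = (1806/29)*(-1/2786) + 1066629/1867 = -129/5771 + 1066629/1867 = 6155275116/10774457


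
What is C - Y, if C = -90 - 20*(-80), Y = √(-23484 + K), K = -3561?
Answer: 1510 - 3*I*√3005 ≈ 1510.0 - 164.45*I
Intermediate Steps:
Y = 3*I*√3005 (Y = √(-23484 - 3561) = √(-27045) = 3*I*√3005 ≈ 164.45*I)
C = 1510 (C = -90 + 1600 = 1510)
C - Y = 1510 - 3*I*√3005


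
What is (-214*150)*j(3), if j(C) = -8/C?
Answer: 85600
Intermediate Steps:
(-214*150)*j(3) = (-214*150)*(-8/3) = -(-256800)/3 = -32100*(-8/3) = 85600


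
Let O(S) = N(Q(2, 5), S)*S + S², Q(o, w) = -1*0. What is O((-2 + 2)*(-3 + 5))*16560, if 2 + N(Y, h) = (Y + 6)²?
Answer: 0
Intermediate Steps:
Q(o, w) = 0
N(Y, h) = -2 + (6 + Y)² (N(Y, h) = -2 + (Y + 6)² = -2 + (6 + Y)²)
O(S) = S² + 34*S (O(S) = (-2 + (6 + 0)²)*S + S² = (-2 + 6²)*S + S² = (-2 + 36)*S + S² = 34*S + S² = S² + 34*S)
O((-2 + 2)*(-3 + 5))*16560 = (((-2 + 2)*(-3 + 5))*(34 + (-2 + 2)*(-3 + 5)))*16560 = ((0*2)*(34 + 0*2))*16560 = (0*(34 + 0))*16560 = (0*34)*16560 = 0*16560 = 0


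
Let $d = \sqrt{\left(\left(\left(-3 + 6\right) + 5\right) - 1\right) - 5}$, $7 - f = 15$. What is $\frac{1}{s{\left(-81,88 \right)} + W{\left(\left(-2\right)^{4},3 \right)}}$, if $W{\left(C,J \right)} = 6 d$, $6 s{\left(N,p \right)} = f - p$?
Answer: $- \frac{2}{23} - \frac{3 \sqrt{2}}{92} \approx -0.13307$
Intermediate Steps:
$f = -8$ ($f = 7 - 15 = -8$)
$d = \sqrt{2}$ ($d = \sqrt{\left(\left(3 + 5\right) - 1\right) - 5} = \sqrt{\left(8 - 1\right) - 5} = \sqrt{7 - 5} = \sqrt{2} \approx 1.4142$)
$s{\left(N,p \right)} = - \frac{4}{3} - \frac{p}{6}$ ($s{\left(N,p \right)} = \frac{-8 - p}{6} = - \frac{4}{3} - \frac{p}{6}$)
$W{\left(C,J \right)} = 6 \sqrt{2}$
$\frac{1}{s{\left(-81,88 \right)} + W{\left(\left(-2\right)^{4},3 \right)}} = \frac{1}{\left(- \frac{4}{3} - \frac{44}{3}\right) + 6 \sqrt{2}} = \frac{1}{-16 + 6 \sqrt{2}}$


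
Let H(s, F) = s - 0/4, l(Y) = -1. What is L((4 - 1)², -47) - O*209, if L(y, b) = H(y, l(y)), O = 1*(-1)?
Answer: 218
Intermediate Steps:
O = -1
H(s, F) = s (H(s, F) = s - 0/4 = s - 1*0 = s + 0 = s)
L(y, b) = y
L((4 - 1)², -47) - O*209 = (4 - 1)² - (-1)*209 = 3² - 1*(-209) = 9 + 209 = 218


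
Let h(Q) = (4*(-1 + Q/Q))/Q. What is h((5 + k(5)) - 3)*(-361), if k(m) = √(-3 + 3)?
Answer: 0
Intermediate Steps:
k(m) = 0 (k(m) = √0 = 0)
h(Q) = 0 (h(Q) = (4*(-1 + 1))/Q = (4*0)/Q = 0/Q = 0)
h((5 + k(5)) - 3)*(-361) = 0*(-361) = 0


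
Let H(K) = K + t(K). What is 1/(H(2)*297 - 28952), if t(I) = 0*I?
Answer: -1/28358 ≈ -3.5263e-5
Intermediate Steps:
t(I) = 0
H(K) = K (H(K) = K + 0 = K)
1/(H(2)*297 - 28952) = 1/(2*297 - 28952) = 1/(594 - 28952) = 1/(-28358) = -1/28358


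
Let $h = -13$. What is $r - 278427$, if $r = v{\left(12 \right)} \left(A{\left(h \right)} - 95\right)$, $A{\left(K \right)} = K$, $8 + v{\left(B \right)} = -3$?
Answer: $-277239$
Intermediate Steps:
$v{\left(B \right)} = -11$ ($v{\left(B \right)} = -8 - 3 = -11$)
$r = 1188$ ($r = - 11 \left(-13 - 95\right) = \left(-11\right) \left(-108\right) = 1188$)
$r - 278427 = 1188 - 278427 = -277239$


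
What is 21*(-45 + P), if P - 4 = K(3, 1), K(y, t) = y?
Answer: -798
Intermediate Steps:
P = 7 (P = 4 + 3 = 7)
21*(-45 + P) = 21*(-45 + 7) = 21*(-38) = -798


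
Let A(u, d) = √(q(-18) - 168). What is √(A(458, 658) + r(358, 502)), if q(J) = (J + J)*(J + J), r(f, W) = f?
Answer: √(358 + 2*√282) ≈ 19.789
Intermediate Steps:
q(J) = 4*J² (q(J) = (2*J)*(2*J) = 4*J²)
A(u, d) = 2*√282 (A(u, d) = √(4*(-18)² - 168) = √(4*324 - 168) = √(1296 - 168) = √1128 = 2*√282)
√(A(458, 658) + r(358, 502)) = √(2*√282 + 358) = √(358 + 2*√282)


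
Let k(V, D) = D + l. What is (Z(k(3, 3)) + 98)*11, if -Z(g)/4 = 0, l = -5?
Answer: 1078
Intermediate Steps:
k(V, D) = -5 + D (k(V, D) = D - 5 = -5 + D)
Z(g) = 0 (Z(g) = -4*0 = 0)
(Z(k(3, 3)) + 98)*11 = (0 + 98)*11 = 98*11 = 1078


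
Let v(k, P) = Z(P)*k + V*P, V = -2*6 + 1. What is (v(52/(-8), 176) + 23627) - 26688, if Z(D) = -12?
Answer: -4919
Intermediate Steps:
V = -11 (V = -12 + 1 = -11)
v(k, P) = -12*k - 11*P
(v(52/(-8), 176) + 23627) - 26688 = ((-624/(-8) - 11*176) + 23627) - 26688 = ((-624*(-1)/8 - 1936) + 23627) - 26688 = ((-12*(-13/2) - 1936) + 23627) - 26688 = ((78 - 1936) + 23627) - 26688 = (-1858 + 23627) - 26688 = 21769 - 26688 = -4919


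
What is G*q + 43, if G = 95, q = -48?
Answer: -4517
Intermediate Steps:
G*q + 43 = 95*(-48) + 43 = -4560 + 43 = -4517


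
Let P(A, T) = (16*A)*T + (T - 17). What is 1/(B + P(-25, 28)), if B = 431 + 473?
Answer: -1/10285 ≈ -9.7229e-5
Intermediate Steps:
B = 904
P(A, T) = -17 + T + 16*A*T (P(A, T) = 16*A*T + (-17 + T) = -17 + T + 16*A*T)
1/(B + P(-25, 28)) = 1/(904 + (-17 + 28 + 16*(-25)*28)) = 1/(904 + (-17 + 28 - 11200)) = 1/(904 - 11189) = 1/(-10285) = -1/10285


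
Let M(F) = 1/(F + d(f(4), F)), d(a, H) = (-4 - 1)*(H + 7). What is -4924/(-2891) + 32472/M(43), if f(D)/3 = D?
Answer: -19432441340/2891 ≈ -6.7217e+6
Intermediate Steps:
f(D) = 3*D
d(a, H) = -35 - 5*H (d(a, H) = -5*(7 + H) = -35 - 5*H)
M(F) = 1/(-35 - 4*F) (M(F) = 1/(F + (-35 - 5*F)) = 1/(-35 - 4*F))
-4924/(-2891) + 32472/M(43) = -4924/(-2891) + 32472/((-1/(35 + 4*43))) = -4924*(-1/2891) + 32472/((-1/(35 + 172))) = 4924/2891 + 32472/((-1/207)) = 4924/2891 + 32472/((-1*1/207)) = 4924/2891 + 32472/(-1/207) = 4924/2891 + 32472*(-207) = 4924/2891 - 6721704 = -19432441340/2891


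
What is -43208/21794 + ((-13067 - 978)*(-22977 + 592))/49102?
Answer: 3424926850917/535064494 ≈ 6401.0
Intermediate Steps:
-43208/21794 + ((-13067 - 978)*(-22977 + 592))/49102 = -43208*1/21794 - 14045*(-22385)*(1/49102) = -21604/10897 + 314397325*(1/49102) = -21604/10897 + 314397325/49102 = 3424926850917/535064494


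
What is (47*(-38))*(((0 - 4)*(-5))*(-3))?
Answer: 107160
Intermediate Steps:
(47*(-38))*(((0 - 4)*(-5))*(-3)) = -1786*(-4*(-5))*(-3) = -35720*(-3) = -1786*(-60) = 107160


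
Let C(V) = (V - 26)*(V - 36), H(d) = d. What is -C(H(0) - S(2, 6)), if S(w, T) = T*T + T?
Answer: -5304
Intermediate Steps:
S(w, T) = T + T**2 (S(w, T) = T**2 + T = T + T**2)
C(V) = (-36 + V)*(-26 + V) (C(V) = (-26 + V)*(-36 + V) = (-36 + V)*(-26 + V))
-C(H(0) - S(2, 6)) = -(936 + (0 - 6*(1 + 6))**2 - 62*(0 - 6*(1 + 6))) = -(936 + (0 - 6*7)**2 - 62*(0 - 6*7)) = -(936 + (0 - 1*42)**2 - 62*(0 - 1*42)) = -(936 + (0 - 42)**2 - 62*(0 - 42)) = -(936 + (-42)**2 - 62*(-42)) = -(936 + 1764 + 2604) = -1*5304 = -5304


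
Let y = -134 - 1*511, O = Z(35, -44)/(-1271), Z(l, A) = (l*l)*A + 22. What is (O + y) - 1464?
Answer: -84731/41 ≈ -2066.6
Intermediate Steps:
Z(l, A) = 22 + A*l**2 (Z(l, A) = l**2*A + 22 = A*l**2 + 22 = 22 + A*l**2)
O = 1738/41 (O = (22 - 44*35**2)/(-1271) = (22 - 44*1225)*(-1/1271) = (22 - 53900)*(-1/1271) = -53878*(-1/1271) = 1738/41 ≈ 42.390)
y = -645 (y = -134 - 511 = -645)
(O + y) - 1464 = (1738/41 - 645) - 1464 = -24707/41 - 1464 = -84731/41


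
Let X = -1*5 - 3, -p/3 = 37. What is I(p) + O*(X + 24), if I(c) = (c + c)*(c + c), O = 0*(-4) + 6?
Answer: 49380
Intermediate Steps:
p = -111 (p = -3*37 = -111)
O = 6 (O = 0 + 6 = 6)
X = -8 (X = -5 - 3 = -8)
I(c) = 4*c**2 (I(c) = (2*c)*(2*c) = 4*c**2)
I(p) + O*(X + 24) = 4*(-111)**2 + 6*(-8 + 24) = 4*12321 + 6*16 = 49284 + 96 = 49380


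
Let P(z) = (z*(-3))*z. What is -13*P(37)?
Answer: 53391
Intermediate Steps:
P(z) = -3*z² (P(z) = (-3*z)*z = -3*z²)
-13*P(37) = -(-39)*37² = -(-39)*1369 = -13*(-4107) = 53391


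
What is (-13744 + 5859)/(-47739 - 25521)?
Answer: 1577/14652 ≈ 0.10763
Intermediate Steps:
(-13744 + 5859)/(-47739 - 25521) = -7885/(-73260) = -7885*(-1/73260) = 1577/14652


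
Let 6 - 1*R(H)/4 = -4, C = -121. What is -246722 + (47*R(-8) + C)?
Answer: -244963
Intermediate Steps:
R(H) = 40 (R(H) = 24 - 4*(-4) = 24 + 16 = 40)
-246722 + (47*R(-8) + C) = -246722 + (47*40 - 121) = -246722 + (1880 - 121) = -246722 + 1759 = -244963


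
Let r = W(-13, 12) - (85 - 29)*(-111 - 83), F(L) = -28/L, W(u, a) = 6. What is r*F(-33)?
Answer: 304360/33 ≈ 9223.0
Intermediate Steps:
r = 10870 (r = 6 - (85 - 29)*(-111 - 83) = 6 - 56*(-194) = 6 - 1*(-10864) = 6 + 10864 = 10870)
r*F(-33) = 10870*(-28/(-33)) = 10870*(-28*(-1/33)) = 10870*(28/33) = 304360/33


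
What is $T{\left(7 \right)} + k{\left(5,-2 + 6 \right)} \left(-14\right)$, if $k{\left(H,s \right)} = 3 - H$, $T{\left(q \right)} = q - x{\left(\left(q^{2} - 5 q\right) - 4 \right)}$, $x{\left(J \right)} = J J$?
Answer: $-65$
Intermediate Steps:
$x{\left(J \right)} = J^{2}$
$T{\left(q \right)} = q - \left(-4 + q^{2} - 5 q\right)^{2}$ ($T{\left(q \right)} = q - \left(\left(q^{2} - 5 q\right) - 4\right)^{2} = q - \left(-4 + q^{2} - 5 q\right)^{2}$)
$T{\left(7 \right)} + k{\left(5,-2 + 6 \right)} \left(-14\right) = \left(7 - \left(4 - 7^{2} + 5 \cdot 7\right)^{2}\right) + \left(3 - 5\right) \left(-14\right) = \left(7 - \left(4 - 49 + 35\right)^{2}\right) + \left(3 - 5\right) \left(-14\right) = \left(7 - \left(4 - 49 + 35\right)^{2}\right) - -28 = \left(7 - \left(-10\right)^{2}\right) + 28 = \left(7 - 100\right) + 28 = -93 + 28 = -65$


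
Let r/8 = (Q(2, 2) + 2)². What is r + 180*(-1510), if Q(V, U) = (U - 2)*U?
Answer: -271768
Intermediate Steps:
Q(V, U) = U*(-2 + U) (Q(V, U) = (-2 + U)*U = U*(-2 + U))
r = 32 (r = 8*(2*(-2 + 2) + 2)² = 8*(2*0 + 2)² = 8*(0 + 2)² = 8*2² = 8*4 = 32)
r + 180*(-1510) = 32 + 180*(-1510) = 32 - 271800 = -271768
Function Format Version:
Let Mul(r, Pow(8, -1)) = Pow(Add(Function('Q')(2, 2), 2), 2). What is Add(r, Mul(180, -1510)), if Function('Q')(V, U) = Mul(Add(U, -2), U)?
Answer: -271768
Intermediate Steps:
Function('Q')(V, U) = Mul(U, Add(-2, U)) (Function('Q')(V, U) = Mul(Add(-2, U), U) = Mul(U, Add(-2, U)))
r = 32 (r = Mul(8, Pow(Add(Mul(2, Add(-2, 2)), 2), 2)) = Mul(8, Pow(Add(Mul(2, 0), 2), 2)) = Mul(8, Pow(Add(0, 2), 2)) = Mul(8, Pow(2, 2)) = Mul(8, 4) = 32)
Add(r, Mul(180, -1510)) = Add(32, Mul(180, -1510)) = Add(32, -271800) = -271768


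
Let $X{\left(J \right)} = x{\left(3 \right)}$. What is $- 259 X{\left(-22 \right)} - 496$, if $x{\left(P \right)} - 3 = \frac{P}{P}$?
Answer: $-1532$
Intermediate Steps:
$x{\left(P \right)} = 4$ ($x{\left(P \right)} = 3 + \frac{P}{P} = 3 + 1 = 4$)
$X{\left(J \right)} = 4$
$- 259 X{\left(-22 \right)} - 496 = \left(-259\right) 4 - 496 = -1036 - 496 = -1532$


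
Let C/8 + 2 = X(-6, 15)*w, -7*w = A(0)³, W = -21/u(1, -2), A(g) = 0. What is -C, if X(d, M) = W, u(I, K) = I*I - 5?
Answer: 16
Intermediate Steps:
u(I, K) = -5 + I² (u(I, K) = I² - 5 = -5 + I²)
W = 21/4 (W = -21/(-5 + 1²) = -21/(-5 + 1) = -21/(-4) = -21*(-¼) = 21/4 ≈ 5.2500)
X(d, M) = 21/4
w = 0 (w = -⅐*0³ = -⅐*0 = 0)
C = -16 (C = -16 + 8*((21/4)*0) = -16 + 8*0 = -16 + 0 = -16)
-C = -1*(-16) = 16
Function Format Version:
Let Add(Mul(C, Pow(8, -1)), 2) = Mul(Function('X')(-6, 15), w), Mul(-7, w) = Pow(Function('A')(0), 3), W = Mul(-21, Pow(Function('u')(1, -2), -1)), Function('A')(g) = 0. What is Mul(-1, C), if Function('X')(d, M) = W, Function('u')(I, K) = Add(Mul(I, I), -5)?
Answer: 16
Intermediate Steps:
Function('u')(I, K) = Add(-5, Pow(I, 2)) (Function('u')(I, K) = Add(Pow(I, 2), -5) = Add(-5, Pow(I, 2)))
W = Rational(21, 4) (W = Mul(-21, Pow(Add(-5, Pow(1, 2)), -1)) = Mul(-21, Pow(Add(-5, 1), -1)) = Mul(-21, Pow(-4, -1)) = Mul(-21, Rational(-1, 4)) = Rational(21, 4) ≈ 5.2500)
Function('X')(d, M) = Rational(21, 4)
w = 0 (w = Mul(Rational(-1, 7), Pow(0, 3)) = Mul(Rational(-1, 7), 0) = 0)
C = -16 (C = Add(-16, Mul(8, Mul(Rational(21, 4), 0))) = Add(-16, Mul(8, 0)) = Add(-16, 0) = -16)
Mul(-1, C) = Mul(-1, -16) = 16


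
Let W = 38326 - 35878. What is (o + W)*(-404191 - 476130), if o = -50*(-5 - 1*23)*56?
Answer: -71172192208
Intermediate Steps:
o = 78400 (o = -50*(-5 - 23)*56 = -50*(-28)*56 = 1400*56 = 78400)
W = 2448
(o + W)*(-404191 - 476130) = (78400 + 2448)*(-404191 - 476130) = 80848*(-880321) = -71172192208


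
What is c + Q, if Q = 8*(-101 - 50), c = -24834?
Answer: -26042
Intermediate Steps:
Q = -1208 (Q = 8*(-151) = -1208)
c + Q = -24834 - 1208 = -26042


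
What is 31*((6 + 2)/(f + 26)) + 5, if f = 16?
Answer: 229/21 ≈ 10.905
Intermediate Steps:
31*((6 + 2)/(f + 26)) + 5 = 31*((6 + 2)/(16 + 26)) + 5 = 31*(8/42) + 5 = 31*(8*(1/42)) + 5 = 31*(4/21) + 5 = 124/21 + 5 = 229/21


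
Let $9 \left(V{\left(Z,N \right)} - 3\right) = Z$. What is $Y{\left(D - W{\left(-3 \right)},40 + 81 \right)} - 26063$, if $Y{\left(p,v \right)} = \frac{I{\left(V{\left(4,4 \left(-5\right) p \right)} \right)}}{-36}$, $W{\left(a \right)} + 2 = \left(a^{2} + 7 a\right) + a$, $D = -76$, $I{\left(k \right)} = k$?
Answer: $- \frac{8444443}{324} \approx -26063.0$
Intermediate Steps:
$V{\left(Z,N \right)} = 3 + \frac{Z}{9}$
$W{\left(a \right)} = -2 + a^{2} + 8 a$ ($W{\left(a \right)} = -2 + \left(\left(a^{2} + 7 a\right) + a\right) = -2 + \left(a^{2} + 8 a\right) = -2 + a^{2} + 8 a$)
$Y{\left(p,v \right)} = - \frac{31}{324}$ ($Y{\left(p,v \right)} = \frac{3 + \frac{1}{9} \cdot 4}{-36} = \left(3 + \frac{4}{9}\right) \left(- \frac{1}{36}\right) = \frac{31}{9} \left(- \frac{1}{36}\right) = - \frac{31}{324}$)
$Y{\left(D - W{\left(-3 \right)},40 + 81 \right)} - 26063 = - \frac{31}{324} - 26063 = - \frac{8444443}{324}$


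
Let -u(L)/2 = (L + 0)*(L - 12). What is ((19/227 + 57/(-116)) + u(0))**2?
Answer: 115240225/693374224 ≈ 0.16620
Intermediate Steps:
u(L) = -2*L*(-12 + L) (u(L) = -2*(L + 0)*(L - 12) = -2*L*(-12 + L))
((19/227 + 57/(-116)) + u(0))**2 = ((19/227 + 57/(-116)) + 2*0*(12 - 1*0))**2 = ((19*(1/227) + 57*(-1/116)) + 2*0*(12 + 0))**2 = ((19/227 - 57/116) + 2*0*12)**2 = (-10735/26332 + 0)**2 = (-10735/26332)**2 = 115240225/693374224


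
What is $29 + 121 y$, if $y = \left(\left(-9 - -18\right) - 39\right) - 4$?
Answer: $-4085$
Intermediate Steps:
$y = -34$ ($y = \left(\left(-9 + 18\right) - 39\right) - 4 = \left(9 - 39\right) - 4 = -30 - 4 = -34$)
$29 + 121 y = 29 + 121 \left(-34\right) = 29 - 4114 = -4085$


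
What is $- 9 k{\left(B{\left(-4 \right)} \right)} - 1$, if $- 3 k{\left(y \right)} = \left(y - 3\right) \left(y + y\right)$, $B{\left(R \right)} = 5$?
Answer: $59$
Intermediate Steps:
$k{\left(y \right)} = - \frac{2 y \left(-3 + y\right)}{3}$ ($k{\left(y \right)} = - \frac{\left(y - 3\right) \left(y + y\right)}{3} = - \frac{\left(-3 + y\right) 2 y}{3} = - \frac{2 y \left(-3 + y\right)}{3}$)
$- 9 k{\left(B{\left(-4 \right)} \right)} - 1 = - 9 \cdot \frac{2}{3} \cdot 5 \left(3 - 5\right) - 1 = - 9 \cdot \frac{2}{3} \cdot 5 \left(-2\right) - 1 = \left(-9\right) \left(- \frac{20}{3}\right) - 1 = 60 - 1 = 59$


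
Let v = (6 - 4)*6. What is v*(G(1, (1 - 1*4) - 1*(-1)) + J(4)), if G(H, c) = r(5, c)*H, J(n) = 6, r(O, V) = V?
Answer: 48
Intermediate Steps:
G(H, c) = H*c (G(H, c) = c*H = H*c)
v = 12 (v = 2*6 = 12)
v*(G(1, (1 - 1*4) - 1*(-1)) + J(4)) = 12*(1*((1 - 1*4) - 1*(-1)) + 6) = 12*(1*((1 - 4) + 1) + 6) = 12*(1*(-3 + 1) + 6) = 12*(1*(-2) + 6) = 12*(-2 + 6) = 12*4 = 48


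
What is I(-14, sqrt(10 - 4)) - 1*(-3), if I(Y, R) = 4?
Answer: 7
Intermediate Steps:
I(-14, sqrt(10 - 4)) - 1*(-3) = 4 - 1*(-3) = 4 + 3 = 7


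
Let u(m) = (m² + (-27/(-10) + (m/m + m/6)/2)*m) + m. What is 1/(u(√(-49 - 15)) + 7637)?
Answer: 1702725/12885909241 - 7560*I/12885909241 ≈ 0.00013214 - 5.8669e-7*I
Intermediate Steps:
u(m) = m + m² + m*(16/5 + m/12) (u(m) = (m² + (-27*(-⅒) + (1 + m*(⅙))*(½))*m) + m = (m² + (27/10 + (1 + m/6)*(½))*m) + m = (m² + (27/10 + (½ + m/12))*m) + m = (m² + (16/5 + m/12)*m) + m = (m² + m*(16/5 + m/12)) + m = m + m² + m*(16/5 + m/12))
1/(u(√(-49 - 15)) + 7637) = 1/(√(-49 - 15)*(252 + 65*√(-49 - 15))/60 + 7637) = 1/(√(-64)*(252 + 65*√(-64))/60 + 7637) = 1/((8*I)*(252 + 65*(8*I))/60 + 7637) = 1/((8*I)*(252 + 520*I)/60 + 7637) = 1/(2*I*(252 + 520*I)/15 + 7637) = 1/(7637 + 2*I*(252 + 520*I)/15)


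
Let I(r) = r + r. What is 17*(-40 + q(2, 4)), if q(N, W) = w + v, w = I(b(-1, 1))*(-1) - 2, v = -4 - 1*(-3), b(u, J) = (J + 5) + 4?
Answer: -1071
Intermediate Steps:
b(u, J) = 9 + J (b(u, J) = (5 + J) + 4 = 9 + J)
I(r) = 2*r
v = -1 (v = -4 + 3 = -1)
w = -22 (w = (2*(9 + 1))*(-1) - 2 = (2*10)*(-1) - 2 = 20*(-1) - 2 = -20 - 2 = -22)
q(N, W) = -23 (q(N, W) = -22 - 1 = -23)
17*(-40 + q(2, 4)) = 17*(-40 - 23) = 17*(-63) = -1071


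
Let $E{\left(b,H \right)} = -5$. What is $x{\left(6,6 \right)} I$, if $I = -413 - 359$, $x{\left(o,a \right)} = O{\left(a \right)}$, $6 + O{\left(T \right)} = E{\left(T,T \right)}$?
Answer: $8492$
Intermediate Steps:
$O{\left(T \right)} = -11$ ($O{\left(T \right)} = -6 - 5 = -11$)
$x{\left(o,a \right)} = -11$
$I = -772$
$x{\left(6,6 \right)} I = \left(-11\right) \left(-772\right) = 8492$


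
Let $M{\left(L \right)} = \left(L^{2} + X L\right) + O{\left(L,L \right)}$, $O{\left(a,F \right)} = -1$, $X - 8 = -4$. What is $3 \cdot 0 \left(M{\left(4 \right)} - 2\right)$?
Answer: $0$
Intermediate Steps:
$X = 4$ ($X = 8 - 4 = 4$)
$M{\left(L \right)} = -1 + L^{2} + 4 L$ ($M{\left(L \right)} = \left(L^{2} + 4 L\right) - 1 = -1 + L^{2} + 4 L$)
$3 \cdot 0 \left(M{\left(4 \right)} - 2\right) = 3 \cdot 0 \left(\left(-1 + 4^{2} + 4 \cdot 4\right) - 2\right) = 0 \left(\left(-1 + 16 + 16\right) - 2\right) = 0 \left(31 - 2\right) = 0 \cdot 29 = 0$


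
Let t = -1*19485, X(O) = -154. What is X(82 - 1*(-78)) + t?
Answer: -19639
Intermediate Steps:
t = -19485
X(82 - 1*(-78)) + t = -154 - 19485 = -19639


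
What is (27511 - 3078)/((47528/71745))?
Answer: 1752945585/47528 ≈ 36882.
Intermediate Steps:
(27511 - 3078)/((47528/71745)) = 24433/((47528*(1/71745))) = 24433/(47528/71745) = 24433*(71745/47528) = 1752945585/47528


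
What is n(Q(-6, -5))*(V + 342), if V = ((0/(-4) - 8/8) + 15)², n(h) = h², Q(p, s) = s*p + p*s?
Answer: 1936800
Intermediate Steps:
Q(p, s) = 2*p*s (Q(p, s) = p*s + p*s = 2*p*s)
V = 196 (V = ((0*(-¼) - 8*⅛) + 15)² = ((0 - 1) + 15)² = (-1 + 15)² = 14² = 196)
n(Q(-6, -5))*(V + 342) = (2*(-6)*(-5))²*(196 + 342) = 60²*538 = 3600*538 = 1936800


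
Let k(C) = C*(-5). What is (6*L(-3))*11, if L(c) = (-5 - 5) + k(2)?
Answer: -1320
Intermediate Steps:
k(C) = -5*C
L(c) = -20 (L(c) = (-5 - 5) - 5*2 = -10 - 10 = -20)
(6*L(-3))*11 = (6*(-20))*11 = -120*11 = -1320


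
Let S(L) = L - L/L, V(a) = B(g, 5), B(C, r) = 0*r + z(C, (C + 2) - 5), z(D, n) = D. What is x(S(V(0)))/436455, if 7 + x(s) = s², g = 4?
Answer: 2/436455 ≈ 4.5824e-6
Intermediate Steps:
B(C, r) = C (B(C, r) = 0*r + C = 0 + C = C)
V(a) = 4
S(L) = -1 + L (S(L) = L - 1*1 = L - 1 = -1 + L)
x(s) = -7 + s²
x(S(V(0)))/436455 = (-7 + (-1 + 4)²)/436455 = (-7 + 3²)*(1/436455) = (-7 + 9)*(1/436455) = 2*(1/436455) = 2/436455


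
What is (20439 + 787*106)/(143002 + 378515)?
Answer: 103861/521517 ≈ 0.19915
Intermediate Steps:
(20439 + 787*106)/(143002 + 378515) = (20439 + 83422)/521517 = 103861*(1/521517) = 103861/521517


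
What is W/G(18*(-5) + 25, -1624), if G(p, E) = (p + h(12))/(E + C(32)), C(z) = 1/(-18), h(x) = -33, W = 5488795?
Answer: 160453944235/1764 ≈ 9.0960e+7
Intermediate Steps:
C(z) = -1/18
G(p, E) = (-33 + p)/(-1/18 + E) (G(p, E) = (p - 33)/(E - 1/18) = (-33 + p)/(-1/18 + E))
W/G(18*(-5) + 25, -1624) = 5488795/((18*(-33 + (18*(-5) + 25))/(-1 + 18*(-1624)))) = 5488795/((18*(-33 + (-90 + 25))/(-1 - 29232))) = 5488795/((18*(-33 - 65)/(-29233))) = 5488795/((18*(-1/29233)*(-98))) = 5488795/(1764/29233) = 5488795*(29233/1764) = 160453944235/1764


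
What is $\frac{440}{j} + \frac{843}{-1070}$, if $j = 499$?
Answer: $\frac{50143}{533930} \approx 0.093913$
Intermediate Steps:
$\frac{440}{j} + \frac{843}{-1070} = \frac{440}{499} + \frac{843}{-1070} = 440 \cdot \frac{1}{499} + 843 \left(- \frac{1}{1070}\right) = \frac{440}{499} - \frac{843}{1070} = \frac{50143}{533930}$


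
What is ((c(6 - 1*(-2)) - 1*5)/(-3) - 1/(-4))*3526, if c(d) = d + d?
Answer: -72283/6 ≈ -12047.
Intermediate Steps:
c(d) = 2*d
((c(6 - 1*(-2)) - 1*5)/(-3) - 1/(-4))*3526 = ((2*(6 - 1*(-2)) - 1*5)/(-3) - 1/(-4))*3526 = ((2*(6 + 2) - 5)*(-⅓) - 1*(-¼))*3526 = ((2*8 - 5)*(-⅓) + ¼)*3526 = ((16 - 5)*(-⅓) + ¼)*3526 = (11*(-⅓) + ¼)*3526 = (-11/3 + ¼)*3526 = -41/12*3526 = -72283/6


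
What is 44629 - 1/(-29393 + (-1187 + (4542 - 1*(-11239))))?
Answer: 660464572/14799 ≈ 44629.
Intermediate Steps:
44629 - 1/(-29393 + (-1187 + (4542 - 1*(-11239)))) = 44629 - 1/(-29393 + (-1187 + (4542 + 11239))) = 44629 - 1/(-29393 + (-1187 + 15781)) = 44629 - 1/(-29393 + 14594) = 44629 - 1/(-14799) = 44629 - 1*(-1/14799) = 44629 + 1/14799 = 660464572/14799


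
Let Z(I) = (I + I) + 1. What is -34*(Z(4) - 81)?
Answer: 2448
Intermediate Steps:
Z(I) = 1 + 2*I (Z(I) = 2*I + 1 = 1 + 2*I)
-34*(Z(4) - 81) = -34*((1 + 2*4) - 81) = -34*((1 + 8) - 81) = -34*(9 - 81) = -34*(-72) = 2448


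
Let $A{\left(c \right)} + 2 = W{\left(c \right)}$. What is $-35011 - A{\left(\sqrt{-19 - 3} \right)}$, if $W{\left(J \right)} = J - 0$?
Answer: $-35009 - i \sqrt{22} \approx -35009.0 - 4.6904 i$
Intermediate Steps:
$W{\left(J \right)} = J$ ($W{\left(J \right)} = J + 0 = J$)
$A{\left(c \right)} = -2 + c$
$-35011 - A{\left(\sqrt{-19 - 3} \right)} = -35011 - \left(-2 + \sqrt{-19 - 3}\right) = -35011 - \left(-2 + \sqrt{-22}\right) = -35011 - \left(-2 + i \sqrt{22}\right) = -35011 + \left(2 - i \sqrt{22}\right) = -35009 - i \sqrt{22}$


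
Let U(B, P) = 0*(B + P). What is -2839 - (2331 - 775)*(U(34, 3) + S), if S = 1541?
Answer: -2400635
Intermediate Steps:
U(B, P) = 0
-2839 - (2331 - 775)*(U(34, 3) + S) = -2839 - (2331 - 775)*(0 + 1541) = -2839 - 1556*1541 = -2839 - 1*2397796 = -2839 - 2397796 = -2400635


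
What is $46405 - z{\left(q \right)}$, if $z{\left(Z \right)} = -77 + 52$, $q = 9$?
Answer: $46430$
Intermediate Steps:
$z{\left(Z \right)} = -25$
$46405 - z{\left(q \right)} = 46405 - -25 = 46405 + 25 = 46430$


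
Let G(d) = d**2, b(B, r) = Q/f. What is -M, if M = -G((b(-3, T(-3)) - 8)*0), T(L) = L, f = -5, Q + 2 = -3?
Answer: 0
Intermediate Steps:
Q = -5 (Q = -2 - 3 = -5)
b(B, r) = 1 (b(B, r) = -5/(-5) = -5*(-1/5) = 1)
M = 0 (M = -((1 - 8)*0)**2 = -(-7*0)**2 = -1*0**2 = -1*0 = 0)
-M = -1*0 = 0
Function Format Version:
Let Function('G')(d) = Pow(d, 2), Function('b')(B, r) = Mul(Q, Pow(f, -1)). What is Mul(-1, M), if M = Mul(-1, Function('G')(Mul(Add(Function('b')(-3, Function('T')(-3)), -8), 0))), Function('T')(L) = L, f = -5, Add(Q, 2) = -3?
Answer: 0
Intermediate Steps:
Q = -5 (Q = Add(-2, -3) = -5)
Function('b')(B, r) = 1 (Function('b')(B, r) = Mul(-5, Pow(-5, -1)) = Mul(-5, Rational(-1, 5)) = 1)
M = 0 (M = Mul(-1, Pow(Mul(Add(1, -8), 0), 2)) = Mul(-1, Pow(Mul(-7, 0), 2)) = Mul(-1, Pow(0, 2)) = Mul(-1, 0) = 0)
Mul(-1, M) = Mul(-1, 0) = 0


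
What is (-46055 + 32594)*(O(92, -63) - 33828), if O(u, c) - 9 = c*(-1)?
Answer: 454389516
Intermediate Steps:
O(u, c) = 9 - c (O(u, c) = 9 + c*(-1) = 9 - c)
(-46055 + 32594)*(O(92, -63) - 33828) = (-46055 + 32594)*((9 - 1*(-63)) - 33828) = -13461*((9 + 63) - 33828) = -13461*(72 - 33828) = -13461*(-33756) = 454389516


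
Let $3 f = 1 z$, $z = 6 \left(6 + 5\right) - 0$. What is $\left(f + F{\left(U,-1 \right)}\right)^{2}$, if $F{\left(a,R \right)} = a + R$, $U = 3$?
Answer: $576$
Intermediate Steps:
$z = 66$ ($z = 6 \cdot 11 + 0 = 66 + 0 = 66$)
$f = 22$ ($f = \frac{1 \cdot 66}{3} = \frac{1}{3} \cdot 66 = 22$)
$F{\left(a,R \right)} = R + a$
$\left(f + F{\left(U,-1 \right)}\right)^{2} = \left(22 + \left(-1 + 3\right)\right)^{2} = \left(22 + 2\right)^{2} = 24^{2} = 576$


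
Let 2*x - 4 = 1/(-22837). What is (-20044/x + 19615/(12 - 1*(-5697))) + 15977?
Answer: 345251910308/57944447 ≈ 5958.3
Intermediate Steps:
x = 91347/45674 (x = 2 + (1/2)/(-22837) = 2 + (1/2)*(-1/22837) = 2 - 1/45674 = 91347/45674 ≈ 2.0000)
(-20044/x + 19615/(12 - 1*(-5697))) + 15977 = (-20044/91347/45674 + 19615/(12 - 1*(-5697))) + 15977 = (-20044*45674/91347 + 19615/(12 + 5697)) + 15977 = (-915489656/91347 + 19615/5709) + 15977 = -580526519411/57944447 + 15977 = 345251910308/57944447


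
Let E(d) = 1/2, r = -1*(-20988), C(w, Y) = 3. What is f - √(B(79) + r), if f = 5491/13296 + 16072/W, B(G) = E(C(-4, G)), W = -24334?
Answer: -40037659/161772432 - √83954/2 ≈ -145.12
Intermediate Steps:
r = 20988
E(d) = ½
B(G) = ½
f = -40037659/161772432 (f = 5491/13296 + 16072/(-24334) = 5491*(1/13296) + 16072*(-1/24334) = 5491/13296 - 8036/12167 = -40037659/161772432 ≈ -0.24749)
f - √(B(79) + r) = -40037659/161772432 - √(½ + 20988) = -40037659/161772432 - √(41977/2) = -40037659/161772432 - √83954/2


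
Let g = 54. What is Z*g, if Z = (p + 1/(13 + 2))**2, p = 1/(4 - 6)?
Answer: 507/50 ≈ 10.140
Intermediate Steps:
p = -1/2 (p = 1/(-2) = -1/2 ≈ -0.50000)
Z = 169/900 (Z = (-1/2 + 1/(13 + 2))**2 = (-1/2 + 1/15)**2 = (-13/30)**2 = 169/900 ≈ 0.18778)
Z*g = (169/900)*54 = 507/50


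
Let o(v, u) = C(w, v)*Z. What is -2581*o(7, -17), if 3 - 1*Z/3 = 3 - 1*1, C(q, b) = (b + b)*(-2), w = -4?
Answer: 216804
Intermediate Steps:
C(q, b) = -4*b (C(q, b) = (2*b)*(-2) = -4*b)
Z = 3 (Z = 9 - 3*(3 - 1*1) = 9 - 3*(3 - 1) = 9 - 3*2 = 9 - 6 = 3)
o(v, u) = -12*v (o(v, u) = -4*v*3 = -12*v)
-2581*o(7, -17) = -(-30972)*7 = -2581*(-84) = 216804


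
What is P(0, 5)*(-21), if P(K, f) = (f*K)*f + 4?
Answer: -84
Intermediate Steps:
P(K, f) = 4 + K*f² (P(K, f) = (K*f)*f + 4 = K*f² + 4 = 4 + K*f²)
P(0, 5)*(-21) = (4 + 0*5²)*(-21) = (4 + 0*25)*(-21) = (4 + 0)*(-21) = 4*(-21) = -84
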